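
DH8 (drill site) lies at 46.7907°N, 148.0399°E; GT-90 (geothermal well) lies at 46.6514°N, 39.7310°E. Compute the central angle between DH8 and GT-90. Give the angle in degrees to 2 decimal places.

Δφ = -0.1393°,  Δλ = -108.3089°
a = sin²(Δφ/2) + cos φ₁ cos φ₂ sin²(Δλ/2) = 0.308810
c = 2·arcsin(√a) = 1.178426 rad = 67.5189°

67.52°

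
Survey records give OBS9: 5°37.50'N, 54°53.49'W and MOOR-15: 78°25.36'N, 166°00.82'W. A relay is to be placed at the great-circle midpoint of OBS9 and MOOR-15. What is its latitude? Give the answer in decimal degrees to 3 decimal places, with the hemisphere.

48.853°N

OBS9: φ = +5.62500°, λ = -54.89150°
MOOR-15: φ = +78.42267°, λ = -166.01367°
Bx = cos φ₂ cos Δλ = -0.072320,  By = cos φ₂ sin Δλ = -0.187207
φₘ = atan2(sin φ₁ + sin φ₂, √((cos φ₁ + Bx)² + By²)) = 48.85331°
λₘ = λ₁ + atan2(By, cos φ₁ + Bx) = -66.35858°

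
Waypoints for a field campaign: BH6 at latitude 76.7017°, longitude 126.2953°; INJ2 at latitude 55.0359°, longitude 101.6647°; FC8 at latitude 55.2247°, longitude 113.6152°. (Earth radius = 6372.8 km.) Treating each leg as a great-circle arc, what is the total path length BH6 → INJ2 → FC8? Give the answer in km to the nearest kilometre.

BH6→INJ2: c = 0.409401 rad, d = 2609.03 km
INJ2→FC8: c = 0.119145 rad, d = 759.29 km
Total = 2609.03 + 759.29 = 3368.31 km

3368 km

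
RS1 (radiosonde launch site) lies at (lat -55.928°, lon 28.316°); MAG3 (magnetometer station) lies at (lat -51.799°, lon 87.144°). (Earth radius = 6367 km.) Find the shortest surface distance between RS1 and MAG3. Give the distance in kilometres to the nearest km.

3764 km

Δφ = 4.1290°,  Δλ = 58.8280°
a = sin²(Δφ/2) + cos φ₁ cos φ₂ sin²(Δλ/2) = 0.084863
c = 2·arcsin(√a) = 0.591196 rad = 33.8730°
d = R·c = 6367 × 0.591196 = 3764.1 km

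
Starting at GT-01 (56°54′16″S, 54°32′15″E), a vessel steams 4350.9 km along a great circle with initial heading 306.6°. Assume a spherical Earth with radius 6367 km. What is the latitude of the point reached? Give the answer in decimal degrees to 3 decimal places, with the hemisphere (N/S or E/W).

26.365°S

GT-01: φ = -56.90444°, λ = +54.53750°
δ = d/R = 4350.9/6367 = 0.683352 rad
φ₂ = arcsin(sin φ₁ cos δ + cos φ₁ sin δ cos θ)
   = arcsin(-0.83776·0.77546 + 0.54604·0.63140·0.59622) = -26.36534°
λ₂ = λ₁ + atan2(sin θ sin δ cos φ₁, cos δ − sin φ₁ sin φ₂) = 20.08354°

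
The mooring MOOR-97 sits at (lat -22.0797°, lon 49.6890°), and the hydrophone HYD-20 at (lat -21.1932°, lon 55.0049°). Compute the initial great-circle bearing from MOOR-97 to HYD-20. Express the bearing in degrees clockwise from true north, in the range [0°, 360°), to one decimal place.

Δλ = 5.3159°
y = sin Δλ · cos φ₂ = 0.086381
x = cos φ₁ sin φ₂ − sin φ₁ cos φ₂ cos Δλ = 0.013964
θ = atan2(y, x) = 80.8170° → 80.8170° (mod 360°)

80.8°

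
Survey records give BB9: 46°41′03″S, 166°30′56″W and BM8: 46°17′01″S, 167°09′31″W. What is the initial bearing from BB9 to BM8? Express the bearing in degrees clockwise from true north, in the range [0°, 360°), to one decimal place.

BB9: φ = -46.68417°, λ = -166.51556°
BM8: φ = -46.28361°, λ = -167.15861°
Δλ = -0.6431°
y = sin Δλ · cos φ₂ = -0.007756
x = cos φ₁ sin φ₂ − sin φ₁ cos φ₂ cos Δλ = 0.006959
θ = atan2(y, x) = -48.0999° → 311.9001° (mod 360°)

311.9°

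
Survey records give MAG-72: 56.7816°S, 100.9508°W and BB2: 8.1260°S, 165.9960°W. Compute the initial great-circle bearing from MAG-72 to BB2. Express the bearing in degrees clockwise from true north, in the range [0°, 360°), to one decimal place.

286.9°

Δλ = -65.0452°
y = sin Δλ · cos φ₂ = -0.897538
x = cos φ₁ sin φ₂ − sin φ₁ cos φ₂ cos Δλ = 0.271979
θ = atan2(y, x) = -73.1417° → 286.8583° (mod 360°)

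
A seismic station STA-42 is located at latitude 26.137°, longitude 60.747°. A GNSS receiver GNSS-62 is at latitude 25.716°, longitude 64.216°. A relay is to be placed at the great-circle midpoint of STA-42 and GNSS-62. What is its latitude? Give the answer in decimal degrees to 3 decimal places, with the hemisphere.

25.937°N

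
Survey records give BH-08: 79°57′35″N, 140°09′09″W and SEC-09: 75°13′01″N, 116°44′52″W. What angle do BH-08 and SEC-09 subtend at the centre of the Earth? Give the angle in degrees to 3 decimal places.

BH-08: φ = +79.95972°, λ = -140.15250°
SEC-09: φ = +75.21694°, λ = -116.74778°
Δφ = -4.7428°,  Δλ = 23.4047°
a = sin²(Δφ/2) + cos φ₁ cos φ₂ sin²(Δλ/2) = 0.003542
c = 2·arcsin(√a) = 0.119101 rad = 6.8240°

6.824°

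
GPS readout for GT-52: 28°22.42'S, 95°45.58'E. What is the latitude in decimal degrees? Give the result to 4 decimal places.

28° + 22.42′/60 = 28 + 0.37367 = 28.3737°

28.3737°S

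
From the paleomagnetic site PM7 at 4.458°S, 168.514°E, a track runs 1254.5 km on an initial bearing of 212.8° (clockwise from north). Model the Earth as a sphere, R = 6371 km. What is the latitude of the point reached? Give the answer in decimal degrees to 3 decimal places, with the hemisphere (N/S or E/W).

δ = d/R = 1254.5/6371 = 0.196908 rad
φ₂ = arcsin(sin φ₁ cos δ + cos φ₁ sin δ cos θ)
   = arcsin(-0.07773·0.98068 + 0.99697·0.19564·-0.84057) = -13.89690°
λ₂ = λ₁ + atan2(sin θ sin δ cos φ₁, cos δ − sin φ₁ sin φ₂) = 162.24628°

13.897°S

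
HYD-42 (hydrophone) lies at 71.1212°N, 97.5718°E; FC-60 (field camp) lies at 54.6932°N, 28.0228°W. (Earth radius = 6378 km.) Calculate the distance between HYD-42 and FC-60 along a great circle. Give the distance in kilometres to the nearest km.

5393 km

Δφ = -16.4280°,  Δλ = -125.5946°
a = sin²(Δφ/2) + cos φ₁ cos φ₂ sin²(Δλ/2) = 0.168339
c = 2·arcsin(√a) = 0.845547 rad = 48.4463°
d = R·c = 6378 × 0.845547 = 5392.9 km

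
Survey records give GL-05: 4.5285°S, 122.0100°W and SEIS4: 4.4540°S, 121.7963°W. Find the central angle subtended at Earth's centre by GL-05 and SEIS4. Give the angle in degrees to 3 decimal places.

0.226°

Δφ = 0.0745°,  Δλ = 0.2137°
a = sin²(Δφ/2) + cos φ₁ cos φ₂ sin²(Δλ/2) = 0.000004
c = 2·arcsin(√a) = 0.003939 rad = 0.2257°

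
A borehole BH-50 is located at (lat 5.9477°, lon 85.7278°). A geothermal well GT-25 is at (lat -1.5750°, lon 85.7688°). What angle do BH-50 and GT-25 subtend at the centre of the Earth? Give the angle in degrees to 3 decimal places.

7.523°

Δφ = -7.5227°,  Δλ = 0.0410°
a = sin²(Δφ/2) + cos φ₁ cos φ₂ sin²(Δλ/2) = 0.004304
c = 2·arcsin(√a) = 0.131298 rad = 7.5228°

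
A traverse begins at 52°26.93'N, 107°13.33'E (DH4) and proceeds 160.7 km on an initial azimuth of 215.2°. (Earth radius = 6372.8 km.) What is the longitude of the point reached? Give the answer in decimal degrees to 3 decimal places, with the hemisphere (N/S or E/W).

105.891°E

DH4: φ = +52.44883°, λ = +107.22217°
δ = d/R = 160.7/6372.8 = 0.025217 rad
φ₂ = arcsin(sin φ₁ cos δ + cos φ₁ sin δ cos θ)
   = arcsin(0.79281·0.99968 + 0.60947·0.02521·-0.81714) = 51.26059°
λ₂ = λ₁ + atan2(sin θ sin δ cos φ₁, cos δ − sin φ₁ sin φ₂) = 105.89132°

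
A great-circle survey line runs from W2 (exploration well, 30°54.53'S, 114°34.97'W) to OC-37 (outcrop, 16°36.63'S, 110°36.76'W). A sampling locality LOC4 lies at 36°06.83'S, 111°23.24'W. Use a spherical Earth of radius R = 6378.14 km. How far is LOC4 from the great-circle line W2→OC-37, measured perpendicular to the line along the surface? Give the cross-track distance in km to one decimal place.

429.5 km

W2: φ = -30.90883°, λ = -114.58283°
OC-37: φ = -16.61050°, λ = -110.61267°
LOC4: φ = -36.11383°, λ = -111.38733°
δ₁₃ = central angle W2→LOC4 = 0.102037 rad  (haversine)
θ₁₃ = bearing W2→LOC4 = 153.762°,  θ₁₂ = bearing W2→OC-37 = 15.106°
dₓₜ = R·arcsin(sin δ₁₃ · sin(θ₁₃ − θ₁₂)) = 6378.14·arcsin(0.10186·sin(138.656°)) = 429.486 km
|dₓₜ| = 429.486 km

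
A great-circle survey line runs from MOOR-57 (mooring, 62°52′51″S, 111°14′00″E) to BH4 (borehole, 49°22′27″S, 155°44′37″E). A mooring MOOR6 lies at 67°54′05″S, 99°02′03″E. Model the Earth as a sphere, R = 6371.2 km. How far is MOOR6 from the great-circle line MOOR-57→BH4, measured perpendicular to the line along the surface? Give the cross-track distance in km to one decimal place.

526.0 km

MOOR-57: φ = -62.88083°, λ = +111.23333°
BH4: φ = -49.37417°, λ = +155.74361°
MOOR6: φ = -67.90139°, λ = +99.03417°
δ₁₃ = central angle MOOR-57→MOOR6 = 0.124249 rad  (haversine)
θ₁₃ = bearing MOOR-57→MOOR6 = 219.900°,  θ₁₂ = bearing MOOR-57→BH4 = 81.612°
dₓₜ = R·arcsin(sin δ₁₃ · sin(θ₁₃ − θ₁₂)) = 6371.2·arcsin(0.12393·sin(138.288°)) = 525.973 km
|dₓₜ| = 525.973 km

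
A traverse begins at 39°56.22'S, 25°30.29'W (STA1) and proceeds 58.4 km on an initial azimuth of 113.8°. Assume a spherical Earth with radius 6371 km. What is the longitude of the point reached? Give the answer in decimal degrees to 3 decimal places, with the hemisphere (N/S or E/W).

STA1: φ = -39.93700°, λ = -25.50483°
δ = d/R = 58.4/6371 = 0.009167 rad
φ₂ = arcsin(sin φ₁ cos δ + cos φ₁ sin δ cos θ)
   = arcsin(-0.64194·0.99996 + 0.76675·0.00917·-0.40355) = -40.14725°
λ₂ = λ₁ + atan2(sin θ sin δ cos φ₁, cos δ − sin φ₁ sin φ₂) = -24.87617°

24.876°W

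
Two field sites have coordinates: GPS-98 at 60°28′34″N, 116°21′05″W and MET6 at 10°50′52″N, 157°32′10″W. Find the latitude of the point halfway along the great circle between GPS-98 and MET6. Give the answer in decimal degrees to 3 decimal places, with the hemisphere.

GPS-98: φ = +60.47611°, λ = -116.35139°
MET6: φ = +10.84778°, λ = -157.53611°
Bx = cos φ₂ cos Δλ = 0.739142,  By = cos φ₂ sin Δλ = -0.646722
φₘ = atan2(sin φ₁ + sin φ₂, √((cos φ₁ + Bx)² + By²)) = 37.25866°
λₘ = λ₁ + atan2(By, cos φ₁ + Bx) = -144.04939°

37.259°N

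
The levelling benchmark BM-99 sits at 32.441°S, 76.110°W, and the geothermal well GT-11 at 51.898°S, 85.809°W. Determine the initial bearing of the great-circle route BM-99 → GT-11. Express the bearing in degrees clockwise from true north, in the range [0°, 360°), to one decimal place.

197.1°

Δλ = -9.6990°
y = sin Δλ · cos φ₂ = -0.103958
x = cos φ₁ sin φ₂ − sin φ₁ cos φ₂ cos Δλ = -0.337831
θ = atan2(y, x) = -162.8957° → 197.1043° (mod 360°)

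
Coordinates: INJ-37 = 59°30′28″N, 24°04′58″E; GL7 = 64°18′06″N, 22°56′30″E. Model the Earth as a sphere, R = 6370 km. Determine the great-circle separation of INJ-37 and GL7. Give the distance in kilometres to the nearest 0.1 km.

INJ-37: φ = +59.50778°, λ = +24.08278°
GL7: φ = +64.30167°, λ = +22.94167°
Δφ = 4.7939°,  Δλ = -1.1411°
a = sin²(Δφ/2) + cos φ₁ cos φ₂ sin²(Δλ/2) = 0.001771
c = 2·arcsin(√a) = 0.084190 rad = 4.8237°
d = R·c = 6370 × 0.084190 = 536.3 km

536.3 km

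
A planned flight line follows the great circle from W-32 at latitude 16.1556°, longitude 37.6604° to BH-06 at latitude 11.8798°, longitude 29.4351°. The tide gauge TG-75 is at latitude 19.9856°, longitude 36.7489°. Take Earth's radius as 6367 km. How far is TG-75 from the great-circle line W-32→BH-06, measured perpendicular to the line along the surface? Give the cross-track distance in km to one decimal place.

422.4 km

δ₁₃ = central angle W-32→TG-75 = 0.068535 rad  (haversine)
θ₁₃ = bearing W-32→TG-75 = 347.390°,  θ₁₂ = bearing W-32→BH-06 = 242.863°
dₓₜ = R·arcsin(sin δ₁₃ · sin(θ₁₃ − θ₁₂)) = 6367·arcsin(0.06848·sin(104.527°)) = 422.389 km
|dₓₜ| = 422.389 km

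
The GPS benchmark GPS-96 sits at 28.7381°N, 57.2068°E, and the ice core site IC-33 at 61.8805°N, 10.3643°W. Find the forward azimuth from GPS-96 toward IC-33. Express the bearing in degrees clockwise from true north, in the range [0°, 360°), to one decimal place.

Δλ = -67.5711°
y = sin Δλ · cos φ₂ = -0.435659
x = cos φ₁ sin φ₂ − sin φ₁ cos φ₂ cos Δλ = 0.686872
θ = atan2(y, x) = -32.3855° → 327.6145° (mod 360°)

327.6°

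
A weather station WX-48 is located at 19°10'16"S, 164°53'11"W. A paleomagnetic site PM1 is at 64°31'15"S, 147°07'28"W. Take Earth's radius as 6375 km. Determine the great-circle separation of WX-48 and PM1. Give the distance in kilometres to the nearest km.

5217 km

WX-48: φ = -19.17111°, λ = -164.88639°
PM1: φ = -64.52083°, λ = -147.12444°
Δφ = -45.3497°,  Δλ = 17.7619°
a = sin²(Δφ/2) + cos φ₁ cos φ₂ sin²(Δλ/2) = 0.158296
c = 2·arcsin(√a) = 0.818374 rad = 46.8894°
d = R·c = 6375 × 0.818374 = 5217.1 km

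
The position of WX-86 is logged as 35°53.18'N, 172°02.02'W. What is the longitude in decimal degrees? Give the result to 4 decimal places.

172° + 2.02′/60 = 172 + 0.03367 = 172.0337°

172.0337°W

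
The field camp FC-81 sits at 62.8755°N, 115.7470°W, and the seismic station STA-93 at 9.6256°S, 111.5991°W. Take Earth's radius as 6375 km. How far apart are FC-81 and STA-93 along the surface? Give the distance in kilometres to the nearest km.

8075 km

Δφ = -72.5011°,  Δλ = 4.1479°
a = sin²(Δφ/2) + cos φ₁ cos φ₂ sin²(Δλ/2) = 0.350245
c = 2·arcsin(√a) = 1.266617 rad = 72.5718°
d = R·c = 6375 × 1.266617 = 8074.7 km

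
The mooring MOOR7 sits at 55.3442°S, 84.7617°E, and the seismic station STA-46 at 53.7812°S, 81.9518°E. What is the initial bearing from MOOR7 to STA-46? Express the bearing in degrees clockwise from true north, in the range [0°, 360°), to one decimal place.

Δλ = -2.8099°
y = sin Δλ · cos φ₂ = -0.028966
x = cos φ₁ sin φ₂ − sin φ₁ cos φ₂ cos Δλ = 0.026692
θ = atan2(y, x) = -47.3398° → 312.6602° (mod 360°)

312.7°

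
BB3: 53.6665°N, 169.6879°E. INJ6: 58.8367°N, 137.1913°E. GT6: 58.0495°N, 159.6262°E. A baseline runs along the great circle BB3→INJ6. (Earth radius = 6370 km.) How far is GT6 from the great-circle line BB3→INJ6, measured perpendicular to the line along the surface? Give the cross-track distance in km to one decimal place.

δ₁₃ = central angle BB3→GT6 = 0.124552 rad  (haversine)
θ₁₃ = bearing BB3→GT6 = 311.909°,  θ₁₂ = bearing BB3→INJ6 = 299.201°
dₓₜ = R·arcsin(sin δ₁₃ · sin(θ₁₃ − θ₁₂)) = 6370·arcsin(0.12423·sin(12.707°)) = 174.097 km
|dₓₜ| = 174.097 km

174.1 km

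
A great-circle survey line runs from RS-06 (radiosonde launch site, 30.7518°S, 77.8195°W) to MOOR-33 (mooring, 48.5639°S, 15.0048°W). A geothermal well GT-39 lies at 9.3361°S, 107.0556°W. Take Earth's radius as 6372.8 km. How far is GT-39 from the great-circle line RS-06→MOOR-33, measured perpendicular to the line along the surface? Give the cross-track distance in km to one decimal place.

490.6 km

δ₁₃ = central angle RS-06→GT-39 = 0.604244 rad  (haversine)
θ₁₃ = bearing RS-06→GT-39 = 301.975°,  θ₁₂ = bearing RS-06→MOOR-33 = 129.755°
dₓₜ = R·arcsin(sin δ₁₃ · sin(θ₁₃ − θ₁₂)) = 6372.8·arcsin(0.56814·sin(172.220°)) = 490.582 km
|dₓₜ| = 490.582 km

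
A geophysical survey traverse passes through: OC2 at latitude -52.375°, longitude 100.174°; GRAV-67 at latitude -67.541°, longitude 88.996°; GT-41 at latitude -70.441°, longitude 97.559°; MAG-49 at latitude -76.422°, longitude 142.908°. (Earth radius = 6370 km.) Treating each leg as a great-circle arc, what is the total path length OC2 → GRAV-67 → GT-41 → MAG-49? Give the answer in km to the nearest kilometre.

OC2→GRAV-67: c = 0.281112 rad, d = 1790.68 km
GRAV-67→GT-41: c = 0.073587 rad, d = 468.75 km
GT-41→MAG-49: c = 0.240593 rad, d = 1532.58 km
Total = 1790.68 + 468.75 + 1532.58 = 3792.01 km

3792 km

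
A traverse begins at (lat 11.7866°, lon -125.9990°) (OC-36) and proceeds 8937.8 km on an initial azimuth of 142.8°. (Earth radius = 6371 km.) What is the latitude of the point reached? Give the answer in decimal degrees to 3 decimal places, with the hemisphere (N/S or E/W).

47.276°S

δ = d/R = 8937.8/6371 = 1.402888 rad
φ₂ = arcsin(sin φ₁ cos δ + cos φ₁ sin δ cos θ)
   = arcsin(0.20427·0.16712 + 0.97892·0.98594·-0.79653) = -47.27615°
λ₂ = λ₁ + atan2(sin θ sin δ cos φ₁, cos δ − sin φ₁ sin φ₂) = -64.52568°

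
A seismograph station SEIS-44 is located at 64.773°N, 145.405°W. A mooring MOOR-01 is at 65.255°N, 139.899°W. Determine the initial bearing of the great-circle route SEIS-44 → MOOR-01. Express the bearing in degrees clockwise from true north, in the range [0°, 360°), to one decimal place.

75.8°

Δλ = 5.5060°
y = sin Δλ · cos φ₂ = 0.040163
x = cos φ₁ sin φ₂ − sin φ₁ cos φ₂ cos Δλ = 0.010159
θ = atan2(y, x) = 75.8044° → 75.8044° (mod 360°)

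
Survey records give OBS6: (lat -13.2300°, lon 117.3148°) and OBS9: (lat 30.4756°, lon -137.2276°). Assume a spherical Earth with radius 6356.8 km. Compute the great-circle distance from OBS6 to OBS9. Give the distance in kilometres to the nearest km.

Δφ = 43.7056°,  Δλ = 105.4576°
a = sin²(Δφ/2) + cos φ₁ cos φ₂ sin²(Δλ/2) = 0.669839
c = 2·arcsin(√a) = 1.917371 rad = 109.8573°
d = R·c = 6356.8 × 1.917371 = 12188.3 km

12188 km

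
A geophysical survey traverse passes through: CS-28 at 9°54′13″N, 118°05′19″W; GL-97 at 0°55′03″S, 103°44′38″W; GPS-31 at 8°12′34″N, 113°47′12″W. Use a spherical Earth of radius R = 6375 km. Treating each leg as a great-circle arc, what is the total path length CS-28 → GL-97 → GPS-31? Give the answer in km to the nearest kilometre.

3501 km

CS-28: φ = +9.90361°, λ = -118.08861°
GL-97: φ = -0.91750°, λ = -103.74389°
GPS-31: φ = +8.20944°, λ = -113.78667°
CS-28→GL-97: c = 0.312691 rad, d = 1993.40 km
GL-97→GPS-31: c = 0.236448 rad, d = 1507.36 km
Total = 1993.40 + 1507.36 = 3500.76 km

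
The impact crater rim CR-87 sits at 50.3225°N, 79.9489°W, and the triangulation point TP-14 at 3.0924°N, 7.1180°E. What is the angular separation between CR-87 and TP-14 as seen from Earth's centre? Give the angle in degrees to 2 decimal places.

Δφ = -47.2301°,  Δλ = 87.0669°
a = sin²(Δφ/2) + cos φ₁ cos φ₂ sin²(Δλ/2) = 0.462929
c = 2·arcsin(√a) = 1.496586 rad = 85.7480°

85.75°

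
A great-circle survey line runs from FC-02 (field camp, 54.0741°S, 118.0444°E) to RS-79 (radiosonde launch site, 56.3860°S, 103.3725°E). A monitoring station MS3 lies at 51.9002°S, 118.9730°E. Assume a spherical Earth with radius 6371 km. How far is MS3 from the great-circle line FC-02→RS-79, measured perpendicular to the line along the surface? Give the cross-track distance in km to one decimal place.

201.4 km

δ₁₃ = central angle FC-02→MS3 = 0.039175 rad  (haversine)
θ₁₃ = bearing FC-02→MS3 = 14.793°,  θ₁₂ = bearing FC-02→RS-79 = 248.598°
dₓₜ = R·arcsin(sin δ₁₃ · sin(θ₁₃ − θ₁₂)) = 6371·arcsin(0.03917·sin(-233.805°)) = 201.399 km
|dₓₜ| = 201.399 km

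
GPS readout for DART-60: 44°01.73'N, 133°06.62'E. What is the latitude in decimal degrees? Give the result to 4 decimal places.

44.0288°N

44° + 1.73′/60 = 44 + 0.02883 = 44.0288°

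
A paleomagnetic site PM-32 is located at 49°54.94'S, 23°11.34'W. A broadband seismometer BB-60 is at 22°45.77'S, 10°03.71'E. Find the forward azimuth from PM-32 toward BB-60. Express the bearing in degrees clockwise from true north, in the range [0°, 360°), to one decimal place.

PM-32: φ = -49.91567°, λ = -23.18900°
BB-60: φ = -22.76283°, λ = +10.06183°
Δλ = 33.2508°
y = sin Δλ · cos φ₂ = 0.505600
x = cos φ₁ sin φ₂ − sin φ₁ cos φ₂ cos Δλ = 0.340859
θ = atan2(y, x) = 56.0135° → 56.0135° (mod 360°)

56.0°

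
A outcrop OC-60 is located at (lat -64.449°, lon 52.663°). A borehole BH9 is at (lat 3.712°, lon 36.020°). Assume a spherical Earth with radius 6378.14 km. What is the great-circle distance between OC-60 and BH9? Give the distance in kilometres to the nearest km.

Δφ = 68.1610°,  Δλ = -16.6430°
a = sin²(Δφ/2) + cos φ₁ cos φ₂ sin²(Δλ/2) = 0.323016
c = 2·arcsin(√a) = 1.208985 rad = 69.2697°
d = R·c = 6378.14 × 1.208985 = 7711.1 km

7711 km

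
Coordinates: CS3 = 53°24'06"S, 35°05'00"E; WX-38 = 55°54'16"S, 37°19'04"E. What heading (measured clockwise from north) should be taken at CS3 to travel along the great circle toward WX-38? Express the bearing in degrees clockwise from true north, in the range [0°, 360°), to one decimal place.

153.6°

CS3: φ = -53.40167°, λ = +35.08333°
WX-38: φ = -55.90444°, λ = +37.31778°
Δλ = 2.2344°
y = sin Δλ · cos φ₂ = 0.021856
x = cos φ₁ sin φ₂ − sin φ₁ cos φ₂ cos Δλ = -0.044010
θ = atan2(y, x) = 153.5904° → 153.5904° (mod 360°)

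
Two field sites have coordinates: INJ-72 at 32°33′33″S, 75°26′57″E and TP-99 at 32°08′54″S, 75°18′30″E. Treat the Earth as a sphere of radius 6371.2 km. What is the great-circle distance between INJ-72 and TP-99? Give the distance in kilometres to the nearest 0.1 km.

INJ-72: φ = -32.55917°, λ = +75.44917°
TP-99: φ = -32.14833°, λ = +75.30833°
Δφ = 0.4108°,  Δλ = -0.1408°
a = sin²(Δφ/2) + cos φ₁ cos φ₂ sin²(Δλ/2) = 0.000014
c = 2·arcsin(√a) = 0.007465 rad = 0.4277°
d = R·c = 6371.2 × 0.007465 = 47.6 km

47.6 km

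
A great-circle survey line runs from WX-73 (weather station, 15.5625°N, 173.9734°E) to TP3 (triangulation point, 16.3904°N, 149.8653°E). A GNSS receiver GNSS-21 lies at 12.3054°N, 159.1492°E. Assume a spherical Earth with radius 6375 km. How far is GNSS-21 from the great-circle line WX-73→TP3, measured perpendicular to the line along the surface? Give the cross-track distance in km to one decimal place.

δ₁₃ = central angle WX-73→GNSS-21 = 0.257393 rad  (haversine)
θ₁₃ = bearing WX-73→GNSS-21 = 259.110°,  θ₁₂ = bearing WX-73→TP3 = 275.379°
dₓₜ = R·arcsin(sin δ₁₃ · sin(θ₁₃ − θ₁₂)) = 6375·arcsin(0.25456·sin(-16.269°)) = -455.020 km
|dₓₜ| = 455.020 km

455.0 km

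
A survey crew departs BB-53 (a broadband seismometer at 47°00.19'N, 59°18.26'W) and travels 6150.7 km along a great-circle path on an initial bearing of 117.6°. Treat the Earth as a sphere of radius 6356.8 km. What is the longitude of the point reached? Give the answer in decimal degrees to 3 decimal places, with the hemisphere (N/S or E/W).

11.684°W

BB-53: φ = +47.00317°, λ = -59.30433°
δ = d/R = 6150.7/6356.8 = 0.967578 rad
φ₂ = arcsin(sin φ₁ cos δ + cos φ₁ sin δ cos θ)
   = arcsin(0.73139·0.56730 + 0.68196·0.82351·-0.46330) = 8.90098°
λ₂ = λ₁ + atan2(sin θ sin δ cos φ₁, cos δ − sin φ₁ sin φ₂) = -11.68378°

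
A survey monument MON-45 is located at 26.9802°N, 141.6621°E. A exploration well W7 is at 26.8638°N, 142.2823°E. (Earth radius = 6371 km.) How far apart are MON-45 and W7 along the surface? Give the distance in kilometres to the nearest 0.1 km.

Δφ = -0.1164°,  Δλ = 0.6202°
a = sin²(Δφ/2) + cos φ₁ cos φ₂ sin²(Δλ/2) = 0.000024
c = 2·arcsin(√a) = 0.009863 rad = 0.5651°
d = R·c = 6371 × 0.009863 = 62.8 km

62.8 km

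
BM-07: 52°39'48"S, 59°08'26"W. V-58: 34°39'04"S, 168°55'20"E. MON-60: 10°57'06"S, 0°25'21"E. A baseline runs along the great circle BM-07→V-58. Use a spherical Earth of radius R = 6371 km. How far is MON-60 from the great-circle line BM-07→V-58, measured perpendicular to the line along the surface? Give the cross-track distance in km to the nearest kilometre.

3291 km

BM-07: φ = -52.66333°, λ = -59.14056°
V-58: φ = -34.65111°, λ = +168.92222°
MON-60: φ = -10.95167°, λ = +0.42250°
δ₁₃ = central angle BM-07→MON-60 = 1.101004 rad  (haversine)
θ₁₃ = bearing BM-07→MON-60 = 71.683°,  θ₁₂ = bearing BM-07→V-58 = 218.046°
dₓₜ = R·arcsin(sin δ₁₃ · sin(θ₁₃ − θ₁₂)) = 6371·arcsin(0.89166·sin(-146.362°)) = -3291.257 km
|dₓₜ| = 3291.257 km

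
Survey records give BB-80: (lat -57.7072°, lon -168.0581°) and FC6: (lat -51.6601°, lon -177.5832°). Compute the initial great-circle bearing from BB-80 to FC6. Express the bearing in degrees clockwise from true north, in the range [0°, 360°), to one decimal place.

Δλ = -9.5251°
y = sin Δλ · cos φ₂ = -0.102651
x = cos φ₁ sin φ₂ − sin φ₁ cos φ₂ cos Δλ = 0.098116
θ = atan2(y, x) = -46.2939° → 313.7061° (mod 360°)

313.7°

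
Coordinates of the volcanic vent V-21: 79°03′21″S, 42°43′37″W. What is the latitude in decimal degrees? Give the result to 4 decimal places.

79.0558°S

79° + 3′/60 + 21″/3600 = 79 + 0.05000 + 0.00583 = 79.0558°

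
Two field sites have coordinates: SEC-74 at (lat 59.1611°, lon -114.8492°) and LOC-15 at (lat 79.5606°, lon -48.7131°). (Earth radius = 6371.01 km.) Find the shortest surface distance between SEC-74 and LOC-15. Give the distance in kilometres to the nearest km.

Δφ = 20.3995°,  Δλ = 66.1361°
a = sin²(Δφ/2) + cos φ₁ cos φ₂ sin²(Δλ/2) = 0.059011
c = 2·arcsin(√a) = 0.490754 rad = 28.1181°
d = R·c = 6371.01 × 0.490754 = 3126.6 km

3127 km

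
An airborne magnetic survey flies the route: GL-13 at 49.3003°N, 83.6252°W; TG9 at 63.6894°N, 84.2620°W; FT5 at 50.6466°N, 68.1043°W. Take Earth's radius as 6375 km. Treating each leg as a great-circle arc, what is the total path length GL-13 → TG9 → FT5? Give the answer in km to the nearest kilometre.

3339 km

GL-13→TG9: c = 0.251209 rad, d = 1601.46 km
TG9→FT5: c = 0.272505 rad, d = 1737.22 km
Total = 1601.46 + 1737.22 = 3338.67 km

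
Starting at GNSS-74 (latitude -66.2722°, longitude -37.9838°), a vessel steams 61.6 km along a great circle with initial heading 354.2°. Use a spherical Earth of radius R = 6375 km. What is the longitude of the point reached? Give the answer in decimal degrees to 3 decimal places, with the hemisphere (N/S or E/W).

38.120°W

δ = d/R = 61.6/6375 = 0.009663 rad
φ₂ = arcsin(sin φ₁ cos δ + cos φ₁ sin δ cos θ)
   = arcsin(-0.91547·0.99995 + 0.40239·0.00966·0.99488) = -65.72134°
λ₂ = λ₁ + atan2(sin θ sin δ cos φ₁, cos δ − sin φ₁ sin φ₂) = -38.11987°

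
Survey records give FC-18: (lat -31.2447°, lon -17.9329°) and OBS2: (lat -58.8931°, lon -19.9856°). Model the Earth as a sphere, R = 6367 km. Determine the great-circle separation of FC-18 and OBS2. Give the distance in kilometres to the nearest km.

3076 km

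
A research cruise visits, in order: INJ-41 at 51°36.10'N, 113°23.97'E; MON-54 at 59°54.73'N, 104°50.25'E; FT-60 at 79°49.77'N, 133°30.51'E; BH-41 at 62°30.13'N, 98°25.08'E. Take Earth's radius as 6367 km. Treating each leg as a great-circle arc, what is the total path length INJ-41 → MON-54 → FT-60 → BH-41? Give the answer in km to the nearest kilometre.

INJ-41: φ = +51.60167°, λ = +113.39950°
MON-54: φ = +59.91217°, λ = +104.83750°
FT-60: φ = +79.82950°, λ = +133.50850°
BH-41: φ = +62.50217°, λ = +98.41800°
INJ-41→MON-54: c = 0.167354 rad, d = 1065.54 km
MON-54→FT-60: c = 0.378199 rad, d = 2407.99 km
FT-60→BH-41: c = 0.348750 rad, d = 2220.49 km
Total = 1065.54 + 2407.99 + 2220.49 = 5694.03 km

5694 km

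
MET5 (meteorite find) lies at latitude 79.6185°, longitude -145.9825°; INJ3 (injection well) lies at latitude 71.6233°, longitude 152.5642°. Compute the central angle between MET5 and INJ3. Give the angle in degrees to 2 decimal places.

Δφ = -7.9952°,  Δλ = -61.4533°
a = sin²(Δφ/2) + cos φ₁ cos φ₂ sin²(Δλ/2) = 0.019691
c = 2·arcsin(√a) = 0.281581 rad = 16.1334°

16.13°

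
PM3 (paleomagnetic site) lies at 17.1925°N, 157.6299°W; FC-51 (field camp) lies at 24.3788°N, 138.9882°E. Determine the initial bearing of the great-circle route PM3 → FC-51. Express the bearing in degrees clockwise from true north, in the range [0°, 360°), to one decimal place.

Δλ = -63.3819°
y = sin Δλ · cos φ₂ = -0.814299
x = cos φ₁ sin φ₂ − sin φ₁ cos φ₂ cos Δλ = 0.273699
θ = atan2(y, x) = -71.4217° → 288.5783° (mod 360°)

288.6°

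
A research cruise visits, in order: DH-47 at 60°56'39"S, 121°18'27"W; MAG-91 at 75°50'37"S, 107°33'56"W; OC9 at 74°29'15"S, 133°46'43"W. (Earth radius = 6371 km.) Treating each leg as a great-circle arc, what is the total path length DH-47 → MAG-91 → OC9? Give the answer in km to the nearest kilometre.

2494 km

DH-47: φ = -60.94417°, λ = -121.30750°
MAG-91: φ = -75.84361°, λ = -107.56556°
OC9: φ = -74.48750°, λ = -133.77861°
DH-47→MAG-91: c = 0.272955 rad, d = 1738.99 km
MAG-91→OC9: c = 0.118450 rad, d = 754.64 km
Total = 1738.99 + 754.64 = 2493.64 km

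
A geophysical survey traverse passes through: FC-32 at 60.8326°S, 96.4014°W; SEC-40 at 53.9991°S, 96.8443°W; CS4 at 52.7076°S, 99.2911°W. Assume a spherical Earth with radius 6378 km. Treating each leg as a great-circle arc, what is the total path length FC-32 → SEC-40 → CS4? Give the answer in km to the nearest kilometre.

978 km

FC-32→SEC-40: c = 0.119339 rad, d = 761.14 km
SEC-40→CS4: c = 0.034023 rad, d = 217.00 km
Total = 761.14 + 217.00 = 978.14 km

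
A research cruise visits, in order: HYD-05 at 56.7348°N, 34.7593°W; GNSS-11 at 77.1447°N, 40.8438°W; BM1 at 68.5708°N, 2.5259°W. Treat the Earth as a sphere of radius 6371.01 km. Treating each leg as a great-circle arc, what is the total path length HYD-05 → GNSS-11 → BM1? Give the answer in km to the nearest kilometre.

3812 km

HYD-05→GNSS-11: c = 0.358186 rad, d = 2282.01 km
GNSS-11→BM1: c = 0.240102 rad, d = 1529.69 km
Total = 2282.01 + 1529.69 = 3811.70 km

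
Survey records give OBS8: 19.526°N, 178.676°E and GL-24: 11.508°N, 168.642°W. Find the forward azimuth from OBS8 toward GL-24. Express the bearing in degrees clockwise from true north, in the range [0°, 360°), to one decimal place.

Δλ = 12.6820°
y = sin Δλ · cos φ₂ = 0.215126
x = cos φ₁ sin φ₂ − sin φ₁ cos φ₂ cos Δλ = -0.131494
θ = atan2(y, x) = 121.4350° → 121.4350° (mod 360°)

121.4°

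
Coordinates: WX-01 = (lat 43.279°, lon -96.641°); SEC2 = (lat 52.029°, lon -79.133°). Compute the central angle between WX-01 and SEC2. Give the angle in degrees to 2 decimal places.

Δφ = 8.7500°,  Δλ = 17.5080°
a = sin²(Δφ/2) + cos φ₁ cos φ₂ sin²(Δλ/2) = 0.016194
c = 2·arcsin(√a) = 0.255206 rad = 14.6222°

14.62°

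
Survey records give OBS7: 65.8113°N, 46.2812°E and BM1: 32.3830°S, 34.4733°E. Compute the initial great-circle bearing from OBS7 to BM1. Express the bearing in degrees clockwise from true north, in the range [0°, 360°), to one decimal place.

Δλ = -11.8079°
y = sin Δλ · cos φ₂ = -0.172808
x = cos φ₁ sin φ₂ − sin φ₁ cos φ₂ cos Δλ = -0.973489
θ = atan2(y, x) = -169.9340° → 190.0660° (mod 360°)

190.1°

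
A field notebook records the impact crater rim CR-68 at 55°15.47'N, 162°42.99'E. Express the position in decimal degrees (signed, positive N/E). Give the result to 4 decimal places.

lat: 55.2578° N → +55.2578°
lon: 162.7165° E → +162.7165°

+55.2578°, +162.7165°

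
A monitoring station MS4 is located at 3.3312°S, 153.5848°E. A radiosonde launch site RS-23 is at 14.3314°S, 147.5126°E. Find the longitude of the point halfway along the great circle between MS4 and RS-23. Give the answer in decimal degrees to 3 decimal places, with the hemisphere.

150.594°E

Bx = cos φ₂ cos Δλ = 0.963444,  By = cos φ₂ sin Δλ = -0.102490
φₘ = atan2(sin φ₁ + sin φ₂, √((cos φ₁ + Bx)² + By²)) = -8.84351°
λₘ = λ₁ + atan2(By, cos φ₁ + Bx) = 150.59416°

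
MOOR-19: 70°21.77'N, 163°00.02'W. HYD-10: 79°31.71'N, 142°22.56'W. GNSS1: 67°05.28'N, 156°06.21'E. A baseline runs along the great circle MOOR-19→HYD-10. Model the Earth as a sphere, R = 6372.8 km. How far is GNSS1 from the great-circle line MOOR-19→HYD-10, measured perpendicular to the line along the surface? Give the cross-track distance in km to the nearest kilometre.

MOOR-19: φ = +70.36283°, λ = -163.00033°
HYD-10: φ = +79.52850°, λ = -142.37600°
GNSS1: φ = +67.08800°, λ = +156.10350°
δ₁₃ = central angle MOOR-19→GNSS1 = 0.259845 rad  (haversine)
θ₁₃ = bearing MOOR-19→GNSS1 = 277.240°,  θ₁₂ = bearing MOOR-19→HYD-10 = 20.606°
dₓₜ = R·arcsin(sin δ₁₃ · sin(θ₁₃ − θ₁₂)) = 6372.8·arcsin(0.25693·sin(256.634°)) = -1610.090 km
|dₓₜ| = 1610.090 km

1610 km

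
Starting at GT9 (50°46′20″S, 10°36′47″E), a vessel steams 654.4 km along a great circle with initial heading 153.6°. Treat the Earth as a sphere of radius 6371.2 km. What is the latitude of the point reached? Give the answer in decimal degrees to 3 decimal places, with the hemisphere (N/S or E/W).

55.959°S

GT9: φ = -50.77222°, λ = +10.61306°
δ = d/R = 654.4/6371.2 = 0.102712 rad
φ₂ = arcsin(sin φ₁ cos δ + cos φ₁ sin δ cos θ)
   = arcsin(-0.77464·0.99473 + 0.63240·0.10253·-0.89571) = -55.95875°
λ₂ = λ₁ + atan2(sin θ sin δ cos φ₁, cos δ − sin φ₁ sin φ₂) = 15.28439°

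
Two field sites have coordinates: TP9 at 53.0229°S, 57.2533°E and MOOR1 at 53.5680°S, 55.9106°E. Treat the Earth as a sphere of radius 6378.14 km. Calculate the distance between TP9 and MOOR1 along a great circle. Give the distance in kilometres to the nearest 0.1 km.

108.0 km

Δφ = -0.5451°,  Δλ = -1.3427°
a = sin²(Δφ/2) + cos φ₁ cos φ₂ sin²(Δλ/2) = 0.000072
c = 2·arcsin(√a) = 0.016932 rad = 0.9701°
d = R·c = 6378.14 × 0.016932 = 108.0 km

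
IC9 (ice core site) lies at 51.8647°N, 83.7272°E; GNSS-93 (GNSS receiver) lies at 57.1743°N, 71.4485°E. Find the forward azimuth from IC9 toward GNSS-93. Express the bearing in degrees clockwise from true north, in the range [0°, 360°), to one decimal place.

311.6°

Δλ = -12.2787°
y = sin Δλ · cos φ₂ = -0.115284
x = cos φ₁ sin φ₂ − sin φ₁ cos φ₂ cos Δλ = 0.102291
θ = atan2(y, x) = -48.4174° → 311.5826° (mod 360°)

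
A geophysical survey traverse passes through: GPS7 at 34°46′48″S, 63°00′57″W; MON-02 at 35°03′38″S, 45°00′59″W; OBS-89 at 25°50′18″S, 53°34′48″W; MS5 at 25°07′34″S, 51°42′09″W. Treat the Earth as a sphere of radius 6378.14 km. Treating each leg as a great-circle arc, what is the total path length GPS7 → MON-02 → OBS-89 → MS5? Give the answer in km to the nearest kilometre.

GPS7: φ = -34.78000°, λ = -63.01583°
MON-02: φ = -35.06056°, λ = -45.01639°
OBS-89: φ = -25.83833°, λ = -53.58000°
MS5: φ = -25.12611°, λ = -51.70250°
GPS7→MON-02: c = 0.257283 rad, d = 1640.99 km
MON-02→OBS-89: c = 0.205982 rad, d = 1313.78 km
OBS-89→MS5: c = 0.032086 rad, d = 204.65 km
Total = 1640.99 + 1313.78 + 204.65 = 3159.42 km

3159 km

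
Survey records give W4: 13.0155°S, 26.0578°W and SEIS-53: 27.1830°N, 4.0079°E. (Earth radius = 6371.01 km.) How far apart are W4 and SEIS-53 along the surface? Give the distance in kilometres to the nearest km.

5523 km

Δφ = 40.1985°,  Δλ = 30.0657°
a = sin²(Δφ/2) + cos φ₁ cos φ₂ sin²(Δλ/2) = 0.176400
c = 2·arcsin(√a) = 0.866891 rad = 49.6692°
d = R·c = 6371.01 × 0.866891 = 5523.0 km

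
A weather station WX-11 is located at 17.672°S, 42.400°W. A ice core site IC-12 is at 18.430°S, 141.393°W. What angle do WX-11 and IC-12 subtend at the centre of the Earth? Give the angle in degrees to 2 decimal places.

92.60°

Δφ = -0.7580°,  Δλ = -98.9930°
a = sin²(Δφ/2) + cos φ₁ cos φ₂ sin²(Δλ/2) = 0.522663
c = 2·arcsin(√a) = 1.616139 rad = 92.5979°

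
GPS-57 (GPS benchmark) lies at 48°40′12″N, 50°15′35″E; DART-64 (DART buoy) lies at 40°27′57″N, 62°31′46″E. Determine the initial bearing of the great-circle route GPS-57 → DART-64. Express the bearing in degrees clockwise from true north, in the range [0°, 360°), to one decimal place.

128.7°

GPS-57: φ = +48.67000°, λ = +50.25972°
DART-64: φ = +40.46583°, λ = +62.52944°
Δλ = 12.2697°
y = sin Δλ · cos φ₂ = 0.161679
x = cos φ₁ sin φ₂ − sin φ₁ cos φ₂ cos Δλ = -0.129651
θ = atan2(y, x) = 128.7263° → 128.7263° (mod 360°)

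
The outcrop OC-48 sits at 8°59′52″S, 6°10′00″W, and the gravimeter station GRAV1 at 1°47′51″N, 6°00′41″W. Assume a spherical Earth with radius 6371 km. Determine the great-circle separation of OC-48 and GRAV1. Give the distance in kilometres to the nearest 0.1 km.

OC-48: φ = -8.99778°, λ = -6.16667°
GRAV1: φ = +1.79750°, λ = -6.01139°
Δφ = 10.7953°,  Δλ = 0.1553°
a = sin²(Δφ/2) + cos φ₁ cos φ₂ sin²(Δλ/2) = 0.008850
c = 2·arcsin(√a) = 0.188432 rad = 10.7964°
d = R·c = 6371 × 0.188432 = 1200.5 km

1200.5 km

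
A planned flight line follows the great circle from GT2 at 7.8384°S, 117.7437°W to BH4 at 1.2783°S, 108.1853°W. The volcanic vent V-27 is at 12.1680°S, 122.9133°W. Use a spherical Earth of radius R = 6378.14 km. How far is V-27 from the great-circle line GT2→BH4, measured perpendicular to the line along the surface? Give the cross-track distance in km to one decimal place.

86.8 km

δ₁₃ = central angle GT2→V-27 = 0.116624 rad  (haversine)
θ₁₃ = bearing GT2→V-27 = 229.197°,  θ₁₂ = bearing GT2→BH4 = 55.911°
dₓₜ = R·arcsin(sin δ₁₃ · sin(θ₁₃ − θ₁₂)) = 6378.14·arcsin(0.11636·sin(173.286°)) = 86.767 km
|dₓₜ| = 86.767 km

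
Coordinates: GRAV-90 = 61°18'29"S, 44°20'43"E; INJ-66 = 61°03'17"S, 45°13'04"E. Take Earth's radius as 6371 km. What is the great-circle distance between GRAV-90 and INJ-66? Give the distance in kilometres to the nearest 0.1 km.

54.6 km

GRAV-90: φ = -61.30806°, λ = +44.34528°
INJ-66: φ = -61.05472°, λ = +45.21778°
Δφ = 0.2533°,  Δλ = 0.8725°
a = sin²(Δφ/2) + cos φ₁ cos φ₂ sin²(Δλ/2) = 0.000018
c = 2·arcsin(√a) = 0.008569 rad = 0.4910°
d = R·c = 6371 × 0.008569 = 54.6 km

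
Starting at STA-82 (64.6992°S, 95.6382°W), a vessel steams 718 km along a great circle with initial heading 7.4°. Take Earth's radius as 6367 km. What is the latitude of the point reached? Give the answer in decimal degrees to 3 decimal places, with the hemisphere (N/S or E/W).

58.282°S

δ = d/R = 718/6367 = 0.112769 rad
φ₂ = arcsin(sin φ₁ cos δ + cos φ₁ sin δ cos θ)
   = arcsin(-0.90408·0.99365 + 0.42737·0.11253·0.99167) = -58.28164°
λ₂ = λ₁ + atan2(sin θ sin δ cos φ₁, cos δ − sin φ₁ sin φ₂) = -94.05851°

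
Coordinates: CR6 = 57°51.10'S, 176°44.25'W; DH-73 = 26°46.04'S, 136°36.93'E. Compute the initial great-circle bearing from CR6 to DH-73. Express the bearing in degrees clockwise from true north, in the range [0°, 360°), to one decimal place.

293.3°

CR6: φ = -57.85167°, λ = -176.73750°
DH-73: φ = -26.76733°, λ = +136.61550°
Δλ = -46.6470°
y = sin Δλ · cos φ₂ = -0.649220
x = cos φ₁ sin φ₂ − sin φ₁ cos φ₂ cos Δλ = 0.279303
θ = atan2(y, x) = -66.7220° → 293.2780° (mod 360°)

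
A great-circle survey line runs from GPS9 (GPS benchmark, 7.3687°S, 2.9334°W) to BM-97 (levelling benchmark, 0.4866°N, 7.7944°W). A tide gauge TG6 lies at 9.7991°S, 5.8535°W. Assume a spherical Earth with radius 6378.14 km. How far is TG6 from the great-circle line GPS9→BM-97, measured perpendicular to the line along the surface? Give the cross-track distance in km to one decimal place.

415.6 km

δ₁₃ = central angle GPS9→TG6 = 0.065867 rad  (haversine)
θ₁₃ = bearing GPS9→TG6 = 229.702°,  θ₁₂ = bearing GPS9→BM-97 = 328.115°
dₓₜ = R·arcsin(sin δ₁₃ · sin(θ₁₃ − θ₁₂)) = 6378.14·arcsin(0.06582·sin(-98.413°)) = -415.585 km
|dₓₜ| = 415.585 km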